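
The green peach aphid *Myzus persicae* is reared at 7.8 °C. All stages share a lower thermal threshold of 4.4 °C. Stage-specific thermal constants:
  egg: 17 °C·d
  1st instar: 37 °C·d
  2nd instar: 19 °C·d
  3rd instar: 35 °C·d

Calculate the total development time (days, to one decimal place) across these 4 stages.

31.8 days

Daily accumulation at 7.8 °C = 7.8 − 4.4 = 3.4 DD/day.
Total K = 17 + 37 + 19 + 35 = 108 DD.
Total duration = 108 / 3.4 = 31.765 ≈ 31.8 days.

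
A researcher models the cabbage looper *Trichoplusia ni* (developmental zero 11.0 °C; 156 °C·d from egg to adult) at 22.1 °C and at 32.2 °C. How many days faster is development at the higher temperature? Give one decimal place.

At 22.1 °C: 156 / (22.1 − 11.0) = 156 / 11.1 = 14.054 d.
At 32.2 °C: 156 / (32.2 − 11.0) = 156 / 21.2 = 7.358 d.
Difference = |14.054 − 7.358| = 6.696 ≈ 6.7 days.

6.7 days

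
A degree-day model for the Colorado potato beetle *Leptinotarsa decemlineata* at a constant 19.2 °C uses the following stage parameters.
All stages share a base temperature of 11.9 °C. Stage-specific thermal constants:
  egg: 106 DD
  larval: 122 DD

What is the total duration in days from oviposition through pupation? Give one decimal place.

31.2 days

Daily accumulation at 19.2 °C = 19.2 − 11.9 = 7.3 DD/day.
Total K = 106 + 122 = 228 DD.
Total duration = 228 / 7.3 = 31.233 ≈ 31.2 days.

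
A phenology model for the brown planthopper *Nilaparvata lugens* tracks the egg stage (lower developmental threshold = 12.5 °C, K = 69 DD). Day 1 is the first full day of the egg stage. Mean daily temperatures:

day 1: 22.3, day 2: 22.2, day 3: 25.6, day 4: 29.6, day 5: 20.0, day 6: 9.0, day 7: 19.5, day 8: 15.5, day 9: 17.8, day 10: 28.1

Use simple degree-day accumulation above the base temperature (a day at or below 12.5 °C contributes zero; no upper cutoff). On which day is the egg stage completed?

Daily DD above 12.5 °C: 9.8, 9.7, 13.1, 17.1, 7.5, 0.0, 7.0, 3.0, 5.3, 15.6.
Cumulative: 9.8, 19.5, 32.6, 49.7, 57.2, 57.2, 64.2, 67.2, 72.5, 88.1.
The total first reaches 69 DD on day 9.

day 9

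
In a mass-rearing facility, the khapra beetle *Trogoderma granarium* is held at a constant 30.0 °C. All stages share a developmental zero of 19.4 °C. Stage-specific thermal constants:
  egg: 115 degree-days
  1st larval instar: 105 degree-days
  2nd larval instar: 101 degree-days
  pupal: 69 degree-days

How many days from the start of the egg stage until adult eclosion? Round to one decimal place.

Daily accumulation at 30.0 °C = 30.0 − 19.4 = 10.6 DD/day.
Total K = 115 + 105 + 101 + 69 = 390 DD.
Total duration = 390 / 10.6 = 36.792 ≈ 36.8 days.

36.8 days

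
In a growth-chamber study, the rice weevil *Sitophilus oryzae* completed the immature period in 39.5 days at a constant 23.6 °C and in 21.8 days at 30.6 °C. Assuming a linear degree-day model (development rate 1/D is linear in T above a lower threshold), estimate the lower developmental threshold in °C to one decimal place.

15.0 °C

Under the model K = D·(T − T_b), so D₁·(T₁ − T_b) = D₂·(T₂ − T_b).
39.5·(23.6 − T_b) = 21.8·(30.6 − T_b)
T_b = (39.5·23.6 − 21.8·30.6) / (39.5 − 21.8) = 265.12 / 17.7 = 14.979 °C ≈ 15.0 °C.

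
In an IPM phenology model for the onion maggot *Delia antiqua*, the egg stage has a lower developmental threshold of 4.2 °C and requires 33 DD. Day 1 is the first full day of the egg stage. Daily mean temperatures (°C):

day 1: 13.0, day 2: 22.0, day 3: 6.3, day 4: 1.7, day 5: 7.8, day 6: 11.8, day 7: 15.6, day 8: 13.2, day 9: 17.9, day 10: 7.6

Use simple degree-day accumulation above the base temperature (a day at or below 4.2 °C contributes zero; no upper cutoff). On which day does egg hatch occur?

day 6

Daily DD above 4.2 °C: 8.8, 17.8, 2.1, 0.0, 3.6, 7.6, 11.4, 9.0, 13.7, 3.4.
Cumulative: 8.8, 26.6, 28.7, 28.7, 32.3, 39.9, 51.3, 60.3, 74.0, 77.4.
The total first reaches 33 DD on day 6.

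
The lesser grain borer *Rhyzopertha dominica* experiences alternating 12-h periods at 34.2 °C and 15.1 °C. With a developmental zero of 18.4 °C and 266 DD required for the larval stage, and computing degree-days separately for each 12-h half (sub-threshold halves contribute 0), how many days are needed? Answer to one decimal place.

Day half: max(0, 34.2 − 18.4) × 0.5 = 15.8 × 0.5 = 7.90 DD.
Night half: max(0, 15.1 − 18.4) × 0.5 = 0.0 × 0.5 = 0.00 DD.
Per 24 h: 7.90 DD/day.
Duration = 266 / 7.90 = 33.671 ≈ 33.7 days.

33.7 days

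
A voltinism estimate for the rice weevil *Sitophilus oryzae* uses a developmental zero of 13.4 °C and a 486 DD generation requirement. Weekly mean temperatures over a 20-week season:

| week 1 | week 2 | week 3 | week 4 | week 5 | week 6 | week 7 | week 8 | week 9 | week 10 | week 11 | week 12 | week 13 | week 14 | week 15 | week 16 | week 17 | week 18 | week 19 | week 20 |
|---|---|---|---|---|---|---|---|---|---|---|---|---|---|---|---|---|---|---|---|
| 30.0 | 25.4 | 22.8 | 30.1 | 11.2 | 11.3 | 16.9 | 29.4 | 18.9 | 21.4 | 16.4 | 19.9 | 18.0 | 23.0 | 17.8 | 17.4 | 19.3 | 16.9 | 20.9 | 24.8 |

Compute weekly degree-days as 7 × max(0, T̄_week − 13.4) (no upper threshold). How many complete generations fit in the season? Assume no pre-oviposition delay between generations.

Weekly DD (7 × max(0, T̄ − 13.4)): 116.2, 84.0, 65.8, 116.9, 0.0, 0.0, 24.5, 112.0, 38.5, 56.0, 21.0, 45.5, 32.2, 67.2, 30.8, 28.0, 41.3, 24.5, 52.5, 79.8.
Season total = 1036.7 DD.
Complete generations = ⌊1036.7 / 486⌋ = 2.

2 generations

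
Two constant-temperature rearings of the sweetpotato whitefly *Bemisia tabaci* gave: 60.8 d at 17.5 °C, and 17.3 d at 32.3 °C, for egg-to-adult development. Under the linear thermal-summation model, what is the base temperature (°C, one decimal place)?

11.6 °C

Linear rate model ⇒ the product D·(T − T_b) is constant across temperatures.
60.8·(17.5 − T_b) = 17.3·(32.3 − T_b)
T_b = (60.8·17.5 − 17.3·32.3) / (60.8 − 17.3) = 505.21 / 43.5 = 11.614 °C ≈ 11.6 °C.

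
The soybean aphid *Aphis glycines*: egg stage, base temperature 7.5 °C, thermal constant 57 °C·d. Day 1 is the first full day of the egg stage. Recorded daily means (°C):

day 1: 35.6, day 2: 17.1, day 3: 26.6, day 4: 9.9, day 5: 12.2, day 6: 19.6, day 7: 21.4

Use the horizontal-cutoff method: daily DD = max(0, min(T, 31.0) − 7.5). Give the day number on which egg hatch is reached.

day 5

Daily DD above 7.5 °C (capped at 23.5): 23.5, 9.6, 19.1, 2.4, 4.7, 12.1, 13.9.
Cumulative: 23.5, 33.1, 52.2, 54.6, 59.3, 71.4, 85.3.
The total first reaches 57 DD on day 5.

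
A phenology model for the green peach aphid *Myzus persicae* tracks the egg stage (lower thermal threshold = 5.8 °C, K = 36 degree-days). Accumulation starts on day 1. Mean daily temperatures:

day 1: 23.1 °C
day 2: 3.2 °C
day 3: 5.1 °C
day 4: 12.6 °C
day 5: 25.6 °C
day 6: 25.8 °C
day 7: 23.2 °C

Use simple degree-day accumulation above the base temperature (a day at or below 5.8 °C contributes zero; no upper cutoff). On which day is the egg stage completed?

day 5

Daily DD above 5.8 °C: 17.3, 0.0, 0.0, 6.8, 19.8, 20.0, 17.4.
Cumulative: 17.3, 17.3, 17.3, 24.1, 43.9, 63.9, 81.3.
The total first reaches 36 DD on day 5.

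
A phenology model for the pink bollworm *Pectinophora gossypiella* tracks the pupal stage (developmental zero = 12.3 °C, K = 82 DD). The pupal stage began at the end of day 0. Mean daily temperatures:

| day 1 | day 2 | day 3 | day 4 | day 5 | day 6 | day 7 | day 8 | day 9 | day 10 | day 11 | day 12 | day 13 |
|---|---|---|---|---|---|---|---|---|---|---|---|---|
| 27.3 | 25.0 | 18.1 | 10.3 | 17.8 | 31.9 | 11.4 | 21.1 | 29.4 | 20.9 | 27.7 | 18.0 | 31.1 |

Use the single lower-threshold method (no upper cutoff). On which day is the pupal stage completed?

Daily DD above 12.3 °C: 15.0, 12.7, 5.8, 0.0, 5.5, 19.6, 0.0, 8.8, 17.1, 8.6, 15.4, 5.7, 18.8.
Cumulative: 15.0, 27.7, 33.5, 33.5, 39.0, 58.6, 58.6, 67.4, 84.5, 93.1, 108.5, 114.2, 133.0.
The total first reaches 82 DD on day 9.

day 9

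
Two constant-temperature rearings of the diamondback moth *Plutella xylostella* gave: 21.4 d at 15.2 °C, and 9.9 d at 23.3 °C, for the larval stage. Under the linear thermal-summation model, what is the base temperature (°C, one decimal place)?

Linear rate model ⇒ the product D·(T − T_b) is constant across temperatures.
21.4·(15.2 − T_b) = 9.9·(23.3 − T_b)
T_b = (21.4·15.2 − 9.9·23.3) / (21.4 − 9.9) = 94.61 / 11.5 = 8.227 °C ≈ 8.2 °C.

8.2 °C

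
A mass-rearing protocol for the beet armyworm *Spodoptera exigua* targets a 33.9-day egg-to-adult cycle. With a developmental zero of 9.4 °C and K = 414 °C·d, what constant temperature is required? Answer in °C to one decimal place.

21.6 °C

Required daily accumulation = 414 / 33.9 = 12.212 DD/day.
T = T_base + 12.212 = 9.4 + 12.212 = 21.612 ≈ 21.6 °C.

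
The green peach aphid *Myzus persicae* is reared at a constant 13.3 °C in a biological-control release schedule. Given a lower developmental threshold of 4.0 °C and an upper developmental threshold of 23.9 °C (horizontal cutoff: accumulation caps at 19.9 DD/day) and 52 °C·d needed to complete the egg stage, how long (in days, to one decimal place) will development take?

Daily accumulation = 13.3 − 4.0 = 9.3 DD/day.
Duration = 52 / 9.3 = 5.591 ≈ 5.6 days.

5.6 days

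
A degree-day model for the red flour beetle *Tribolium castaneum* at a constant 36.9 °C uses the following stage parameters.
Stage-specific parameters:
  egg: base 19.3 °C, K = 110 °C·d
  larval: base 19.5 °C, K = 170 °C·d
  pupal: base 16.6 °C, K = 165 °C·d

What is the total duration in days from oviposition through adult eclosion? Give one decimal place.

egg: 110 / (36.9 − 19.3) = 110 / 17.6 = 6.250 d.
larval: 170 / (36.9 − 19.5) = 170 / 17.4 = 9.770 d.
pupal: 165 / (36.9 − 16.6) = 165 / 20.3 = 8.128 d.
Sum = 24.148 ≈ 24.1 days.

24.1 days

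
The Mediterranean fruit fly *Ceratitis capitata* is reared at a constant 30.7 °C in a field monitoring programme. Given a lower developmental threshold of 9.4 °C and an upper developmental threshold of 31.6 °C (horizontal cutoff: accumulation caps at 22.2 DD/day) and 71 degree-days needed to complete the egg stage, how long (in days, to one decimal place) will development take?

3.3 days

Daily accumulation = 30.7 − 9.4 = 21.3 DD/day.
Duration = 71 / 21.3 = 3.333 ≈ 3.3 days.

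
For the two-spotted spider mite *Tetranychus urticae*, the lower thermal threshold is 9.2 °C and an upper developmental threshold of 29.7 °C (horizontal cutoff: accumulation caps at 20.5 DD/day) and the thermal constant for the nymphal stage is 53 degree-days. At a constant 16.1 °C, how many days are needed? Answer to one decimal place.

Daily accumulation = 16.1 − 9.2 = 6.9 DD/day.
Duration = 53 / 6.9 = 7.681 ≈ 7.7 days.

7.7 days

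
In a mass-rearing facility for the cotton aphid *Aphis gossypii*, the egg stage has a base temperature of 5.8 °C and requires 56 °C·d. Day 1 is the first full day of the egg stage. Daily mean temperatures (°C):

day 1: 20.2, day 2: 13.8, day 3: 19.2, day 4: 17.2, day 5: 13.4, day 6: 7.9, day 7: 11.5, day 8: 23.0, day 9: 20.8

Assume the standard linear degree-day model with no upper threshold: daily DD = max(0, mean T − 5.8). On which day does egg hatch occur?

Daily DD above 5.8 °C: 14.4, 8.0, 13.4, 11.4, 7.6, 2.1, 5.7, 17.2, 15.0.
Cumulative: 14.4, 22.4, 35.8, 47.2, 54.8, 56.9, 62.6, 79.8, 94.8.
The total first reaches 56 DD on day 6.

day 6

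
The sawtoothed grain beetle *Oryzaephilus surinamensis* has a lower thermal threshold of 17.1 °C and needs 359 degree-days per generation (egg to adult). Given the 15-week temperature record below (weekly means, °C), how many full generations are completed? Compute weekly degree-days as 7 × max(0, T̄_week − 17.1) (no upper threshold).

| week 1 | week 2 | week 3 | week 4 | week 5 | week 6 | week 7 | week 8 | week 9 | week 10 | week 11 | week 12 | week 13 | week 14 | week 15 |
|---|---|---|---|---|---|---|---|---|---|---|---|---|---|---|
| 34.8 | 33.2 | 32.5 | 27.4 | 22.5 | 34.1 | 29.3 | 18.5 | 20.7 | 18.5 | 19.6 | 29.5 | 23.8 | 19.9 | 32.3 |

2 generations

Weekly DD (7 × max(0, T̄ − 17.1)): 123.9, 112.7, 107.8, 72.1, 37.8, 119.0, 85.4, 9.8, 25.2, 9.8, 17.5, 86.8, 46.9, 19.6, 106.4.
Season total = 980.7 DD.
Complete generations = ⌊980.7 / 359⌋ = 2.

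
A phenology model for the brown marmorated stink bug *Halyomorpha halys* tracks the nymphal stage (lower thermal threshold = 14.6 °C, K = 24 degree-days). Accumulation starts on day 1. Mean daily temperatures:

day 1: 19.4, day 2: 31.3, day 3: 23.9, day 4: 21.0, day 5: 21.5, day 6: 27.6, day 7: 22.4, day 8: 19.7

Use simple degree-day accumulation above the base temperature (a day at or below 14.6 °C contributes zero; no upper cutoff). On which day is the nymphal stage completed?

day 3

Daily DD above 14.6 °C: 4.8, 16.7, 9.3, 6.4, 6.9, 13.0, 7.8, 5.1.
Cumulative: 4.8, 21.5, 30.8, 37.2, 44.1, 57.1, 64.9, 70.0.
The total first reaches 24 DD on day 3.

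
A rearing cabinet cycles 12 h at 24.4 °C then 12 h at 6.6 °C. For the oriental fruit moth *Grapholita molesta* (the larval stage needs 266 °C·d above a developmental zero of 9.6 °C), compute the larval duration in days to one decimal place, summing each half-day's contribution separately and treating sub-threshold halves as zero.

35.9 days

Day half: max(0, 24.4 − 9.6) × 0.5 = 14.8 × 0.5 = 7.40 DD.
Night half: max(0, 6.6 − 9.6) × 0.5 = 0.0 × 0.5 = 0.00 DD.
Per 24 h: 7.40 DD/day.
Duration = 266 / 7.40 = 35.946 ≈ 35.9 days.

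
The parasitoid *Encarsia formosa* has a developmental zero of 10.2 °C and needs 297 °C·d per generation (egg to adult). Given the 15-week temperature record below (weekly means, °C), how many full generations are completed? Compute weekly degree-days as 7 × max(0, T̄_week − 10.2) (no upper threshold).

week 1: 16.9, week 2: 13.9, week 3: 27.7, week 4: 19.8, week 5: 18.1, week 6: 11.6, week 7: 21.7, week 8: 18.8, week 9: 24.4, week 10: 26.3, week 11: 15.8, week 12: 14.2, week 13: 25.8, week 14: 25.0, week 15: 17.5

3 generations

Weekly DD (7 × max(0, T̄ − 10.2)): 46.9, 25.9, 122.5, 67.2, 55.3, 9.8, 80.5, 60.2, 99.4, 112.7, 39.2, 28.0, 109.2, 103.6, 51.1.
Season total = 1011.5 DD.
Complete generations = ⌊1011.5 / 297⌋ = 3.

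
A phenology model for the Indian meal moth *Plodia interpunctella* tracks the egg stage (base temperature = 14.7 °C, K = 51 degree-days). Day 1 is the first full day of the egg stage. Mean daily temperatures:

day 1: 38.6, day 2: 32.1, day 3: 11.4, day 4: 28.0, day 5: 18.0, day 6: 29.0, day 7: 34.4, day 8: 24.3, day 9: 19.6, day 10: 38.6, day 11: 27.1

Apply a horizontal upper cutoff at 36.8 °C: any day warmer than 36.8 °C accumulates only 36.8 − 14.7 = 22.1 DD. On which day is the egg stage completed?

day 4

Daily DD above 14.7 °C (capped at 22.1): 22.1, 17.4, 0.0, 13.3, 3.3, 14.3, 19.7, 9.6, 4.9, 22.1, 12.4.
Cumulative: 22.1, 39.5, 39.5, 52.8, 56.1, 70.4, 90.1, 99.7, 104.6, 126.7, 139.1.
The total first reaches 51 DD on day 4.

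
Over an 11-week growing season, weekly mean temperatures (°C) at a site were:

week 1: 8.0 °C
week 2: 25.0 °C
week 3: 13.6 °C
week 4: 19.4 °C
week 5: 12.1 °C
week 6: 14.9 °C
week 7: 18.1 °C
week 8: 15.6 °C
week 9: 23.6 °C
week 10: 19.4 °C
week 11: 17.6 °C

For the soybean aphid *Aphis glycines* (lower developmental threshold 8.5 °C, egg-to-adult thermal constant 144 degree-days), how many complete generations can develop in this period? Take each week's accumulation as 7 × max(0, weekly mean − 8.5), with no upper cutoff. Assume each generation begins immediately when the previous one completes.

4 generations

Weekly DD (7 × max(0, T̄ − 8.5)): 0.0, 115.5, 35.7, 76.3, 25.2, 44.8, 67.2, 49.7, 105.7, 76.3, 63.7.
Season total = 660.1 DD.
Complete generations = ⌊660.1 / 144⌋ = 4.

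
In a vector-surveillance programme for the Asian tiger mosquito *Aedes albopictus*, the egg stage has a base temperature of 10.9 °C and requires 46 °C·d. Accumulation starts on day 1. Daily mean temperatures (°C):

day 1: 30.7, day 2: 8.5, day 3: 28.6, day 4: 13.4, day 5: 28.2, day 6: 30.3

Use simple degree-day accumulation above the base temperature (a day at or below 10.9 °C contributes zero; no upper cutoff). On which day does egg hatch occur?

Daily DD above 10.9 °C: 19.8, 0.0, 17.7, 2.5, 17.3, 19.4.
Cumulative: 19.8, 19.8, 37.5, 40.0, 57.3, 76.7.
The total first reaches 46 DD on day 5.

day 5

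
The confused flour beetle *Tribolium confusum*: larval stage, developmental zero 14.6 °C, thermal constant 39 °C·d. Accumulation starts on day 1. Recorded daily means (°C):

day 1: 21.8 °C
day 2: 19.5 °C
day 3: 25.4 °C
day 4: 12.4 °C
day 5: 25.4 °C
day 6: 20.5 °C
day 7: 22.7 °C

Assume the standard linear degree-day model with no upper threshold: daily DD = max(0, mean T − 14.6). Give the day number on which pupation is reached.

day 6

Daily DD above 14.6 °C: 7.2, 4.9, 10.8, 0.0, 10.8, 5.9, 8.1.
Cumulative: 7.2, 12.1, 22.9, 22.9, 33.7, 39.6, 47.7.
The total first reaches 39 DD on day 6.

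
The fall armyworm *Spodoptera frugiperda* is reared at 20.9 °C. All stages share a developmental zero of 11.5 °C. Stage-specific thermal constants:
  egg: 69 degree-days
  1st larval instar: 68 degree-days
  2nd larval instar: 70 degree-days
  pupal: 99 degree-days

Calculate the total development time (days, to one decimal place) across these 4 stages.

32.6 days

Daily accumulation at 20.9 °C = 20.9 − 11.5 = 9.4 DD/day.
Total K = 69 + 68 + 70 + 99 = 306 DD.
Total duration = 306 / 9.4 = 32.553 ≈ 32.6 days.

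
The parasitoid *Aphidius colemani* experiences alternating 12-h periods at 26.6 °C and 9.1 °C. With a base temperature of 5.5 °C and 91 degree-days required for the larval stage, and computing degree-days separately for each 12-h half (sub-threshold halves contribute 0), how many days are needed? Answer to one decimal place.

Day half: max(0, 26.6 − 5.5) × 0.5 = 21.1 × 0.5 = 10.55 DD.
Night half: max(0, 9.1 − 5.5) × 0.5 = 3.6 × 0.5 = 1.80 DD.
Per 24 h: 12.35 DD/day.
Duration = 91 / 12.35 = 7.368 ≈ 7.4 days.

7.4 days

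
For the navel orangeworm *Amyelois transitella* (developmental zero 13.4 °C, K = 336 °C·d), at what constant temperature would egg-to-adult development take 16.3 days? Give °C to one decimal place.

34.0 °C

Required daily accumulation = 336 / 16.3 = 20.613 DD/day.
T = T_base + 20.613 = 13.4 + 20.613 = 34.013 ≈ 34.0 °C.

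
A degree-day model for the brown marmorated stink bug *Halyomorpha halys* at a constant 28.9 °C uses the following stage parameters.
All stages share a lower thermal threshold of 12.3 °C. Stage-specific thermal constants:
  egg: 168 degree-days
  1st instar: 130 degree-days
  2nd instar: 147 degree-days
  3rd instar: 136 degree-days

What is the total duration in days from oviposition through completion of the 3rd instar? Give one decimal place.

35.0 days

Daily accumulation at 28.9 °C = 28.9 − 12.3 = 16.6 DD/day.
Total K = 168 + 130 + 147 + 136 = 581 DD.
Total duration = 581 / 16.6 = 35.000 ≈ 35.0 days.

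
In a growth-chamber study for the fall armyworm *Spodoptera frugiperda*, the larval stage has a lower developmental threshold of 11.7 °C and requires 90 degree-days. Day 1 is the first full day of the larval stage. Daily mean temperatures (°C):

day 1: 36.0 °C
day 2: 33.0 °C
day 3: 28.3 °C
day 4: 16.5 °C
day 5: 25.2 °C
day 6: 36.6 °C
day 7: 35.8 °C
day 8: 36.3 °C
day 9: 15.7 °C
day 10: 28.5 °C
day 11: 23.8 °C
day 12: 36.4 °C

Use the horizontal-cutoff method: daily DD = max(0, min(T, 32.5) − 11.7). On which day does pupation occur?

day 6

Daily DD above 11.7 °C (capped at 20.8): 20.8, 20.8, 16.6, 4.8, 13.5, 20.8, 20.8, 20.8, 4.0, 16.8, 12.1, 20.8.
Cumulative: 20.8, 41.6, 58.2, 63.0, 76.5, 97.3, 118.1, 138.9, 142.9, 159.7, 171.8, 192.6.
The total first reaches 90 DD on day 6.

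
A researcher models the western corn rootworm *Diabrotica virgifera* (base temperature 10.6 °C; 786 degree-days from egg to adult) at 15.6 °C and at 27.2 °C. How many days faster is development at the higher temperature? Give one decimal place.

109.9 days

At 15.6 °C: 786 / (15.6 − 10.6) = 786 / 5.0 = 157.200 d.
At 27.2 °C: 786 / (27.2 − 10.6) = 786 / 16.6 = 47.349 d.
Difference = |157.200 − 47.349| = 109.851 ≈ 109.9 days.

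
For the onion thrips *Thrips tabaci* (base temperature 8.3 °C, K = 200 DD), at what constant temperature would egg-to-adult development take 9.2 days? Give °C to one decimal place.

30.0 °C

Required daily accumulation = 200 / 9.2 = 21.739 DD/day.
T = T_base + 21.739 = 8.3 + 21.739 = 30.039 ≈ 30.0 °C.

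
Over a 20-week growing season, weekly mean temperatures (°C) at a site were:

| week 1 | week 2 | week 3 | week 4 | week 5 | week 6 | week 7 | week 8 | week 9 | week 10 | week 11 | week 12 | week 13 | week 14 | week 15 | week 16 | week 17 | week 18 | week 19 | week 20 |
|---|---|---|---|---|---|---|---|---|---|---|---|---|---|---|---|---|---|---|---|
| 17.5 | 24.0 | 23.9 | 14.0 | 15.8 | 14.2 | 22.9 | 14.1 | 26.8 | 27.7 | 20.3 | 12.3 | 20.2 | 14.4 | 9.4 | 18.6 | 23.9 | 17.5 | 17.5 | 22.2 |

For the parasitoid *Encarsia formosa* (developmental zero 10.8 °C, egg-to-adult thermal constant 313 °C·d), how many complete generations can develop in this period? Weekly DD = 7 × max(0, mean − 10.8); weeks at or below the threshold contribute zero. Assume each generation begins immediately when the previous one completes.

Weekly DD (7 × max(0, T̄ − 10.8)): 46.9, 92.4, 91.7, 22.4, 35.0, 23.8, 84.7, 23.1, 112.0, 118.3, 66.5, 10.5, 65.8, 25.2, 0.0, 54.6, 91.7, 46.9, 46.9, 79.8.
Season total = 1138.2 DD.
Complete generations = ⌊1138.2 / 313⌋ = 3.

3 generations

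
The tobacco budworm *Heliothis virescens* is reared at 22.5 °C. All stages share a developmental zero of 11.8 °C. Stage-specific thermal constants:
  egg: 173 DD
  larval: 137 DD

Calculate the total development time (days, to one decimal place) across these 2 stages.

29.0 days

Daily accumulation at 22.5 °C = 22.5 − 11.8 = 10.7 DD/day.
Total K = 173 + 137 = 310 DD.
Total duration = 310 / 10.7 = 28.972 ≈ 29.0 days.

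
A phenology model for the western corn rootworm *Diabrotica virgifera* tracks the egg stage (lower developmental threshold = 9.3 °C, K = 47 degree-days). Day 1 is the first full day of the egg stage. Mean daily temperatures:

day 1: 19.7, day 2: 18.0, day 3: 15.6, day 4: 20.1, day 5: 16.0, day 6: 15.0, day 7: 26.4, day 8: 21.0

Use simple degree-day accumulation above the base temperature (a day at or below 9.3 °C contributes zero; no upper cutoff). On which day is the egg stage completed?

day 6

Daily DD above 9.3 °C: 10.4, 8.7, 6.3, 10.8, 6.7, 5.7, 17.1, 11.7.
Cumulative: 10.4, 19.1, 25.4, 36.2, 42.9, 48.6, 65.7, 77.4.
The total first reaches 47 DD on day 6.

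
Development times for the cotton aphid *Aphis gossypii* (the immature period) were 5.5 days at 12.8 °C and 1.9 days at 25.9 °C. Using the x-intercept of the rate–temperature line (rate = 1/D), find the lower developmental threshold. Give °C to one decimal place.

Under the model K = D·(T − T_b), so D₁·(T₁ − T_b) = D₂·(T₂ − T_b).
5.5·(12.8 − T_b) = 1.9·(25.9 − T_b)
T_b = (5.5·12.8 − 1.9·25.9) / (5.5 − 1.9) = 21.19 / 3.6 = 5.886 °C ≈ 5.9 °C.

5.9 °C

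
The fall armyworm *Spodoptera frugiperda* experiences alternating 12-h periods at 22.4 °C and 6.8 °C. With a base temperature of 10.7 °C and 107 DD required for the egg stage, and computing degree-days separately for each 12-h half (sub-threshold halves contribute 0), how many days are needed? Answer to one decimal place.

Day half: max(0, 22.4 − 10.7) × 0.5 = 11.7 × 0.5 = 5.85 DD.
Night half: max(0, 6.8 − 10.7) × 0.5 = 0.0 × 0.5 = 0.00 DD.
Per 24 h: 5.85 DD/day.
Duration = 107 / 5.85 = 18.291 ≈ 18.3 days.

18.3 days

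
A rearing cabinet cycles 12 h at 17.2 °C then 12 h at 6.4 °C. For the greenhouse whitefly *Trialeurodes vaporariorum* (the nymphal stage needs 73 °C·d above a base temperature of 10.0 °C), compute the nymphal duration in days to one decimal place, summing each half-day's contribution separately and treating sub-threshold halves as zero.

Day half: max(0, 17.2 − 10.0) × 0.5 = 7.2 × 0.5 = 3.60 DD.
Night half: max(0, 6.4 − 10.0) × 0.5 = 0.0 × 0.5 = 0.00 DD.
Per 24 h: 3.60 DD/day.
Duration = 73 / 3.60 = 20.278 ≈ 20.3 days.

20.3 days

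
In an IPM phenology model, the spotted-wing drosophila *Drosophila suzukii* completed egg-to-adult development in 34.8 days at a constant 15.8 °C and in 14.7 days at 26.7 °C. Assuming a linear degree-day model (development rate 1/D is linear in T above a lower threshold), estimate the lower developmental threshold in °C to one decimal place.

Equal thermal constants: D₁(T₁ − T_b) = D₂(T₂ − T_b).
34.8·(15.8 − T_b) = 14.7·(26.7 − T_b)
T_b = (34.8·15.8 − 14.7·26.7) / (34.8 − 14.7) = 157.35 / 20.1 = 7.828 °C ≈ 7.8 °C.

7.8 °C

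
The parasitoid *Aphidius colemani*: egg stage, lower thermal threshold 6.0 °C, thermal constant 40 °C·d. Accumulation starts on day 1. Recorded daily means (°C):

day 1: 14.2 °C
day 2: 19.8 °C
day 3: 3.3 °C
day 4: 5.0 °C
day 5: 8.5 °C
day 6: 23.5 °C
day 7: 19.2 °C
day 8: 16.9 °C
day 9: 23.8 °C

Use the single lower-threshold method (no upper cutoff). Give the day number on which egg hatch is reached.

day 6

Daily DD above 6.0 °C: 8.2, 13.8, 0.0, 0.0, 2.5, 17.5, 13.2, 10.9, 17.8.
Cumulative: 8.2, 22.0, 22.0, 22.0, 24.5, 42.0, 55.2, 66.1, 83.9.
The total first reaches 40 DD on day 6.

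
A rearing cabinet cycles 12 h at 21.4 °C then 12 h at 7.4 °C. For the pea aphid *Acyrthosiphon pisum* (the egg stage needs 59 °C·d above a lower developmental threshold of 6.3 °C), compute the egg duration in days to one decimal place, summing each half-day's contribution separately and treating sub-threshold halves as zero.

7.3 days

Day half: max(0, 21.4 − 6.3) × 0.5 = 15.1 × 0.5 = 7.55 DD.
Night half: max(0, 7.4 − 6.3) × 0.5 = 1.1 × 0.5 = 0.55 DD.
Per 24 h: 8.10 DD/day.
Duration = 59 / 8.10 = 7.284 ≈ 7.3 days.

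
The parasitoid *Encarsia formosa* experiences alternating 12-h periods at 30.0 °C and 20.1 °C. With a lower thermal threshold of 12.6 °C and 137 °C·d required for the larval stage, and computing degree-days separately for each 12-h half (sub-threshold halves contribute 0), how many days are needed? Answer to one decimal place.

Day half: max(0, 30.0 − 12.6) × 0.5 = 17.4 × 0.5 = 8.70 DD.
Night half: max(0, 20.1 − 12.6) × 0.5 = 7.5 × 0.5 = 3.75 DD.
Per 24 h: 12.45 DD/day.
Duration = 137 / 12.45 = 11.004 ≈ 11.0 days.

11.0 days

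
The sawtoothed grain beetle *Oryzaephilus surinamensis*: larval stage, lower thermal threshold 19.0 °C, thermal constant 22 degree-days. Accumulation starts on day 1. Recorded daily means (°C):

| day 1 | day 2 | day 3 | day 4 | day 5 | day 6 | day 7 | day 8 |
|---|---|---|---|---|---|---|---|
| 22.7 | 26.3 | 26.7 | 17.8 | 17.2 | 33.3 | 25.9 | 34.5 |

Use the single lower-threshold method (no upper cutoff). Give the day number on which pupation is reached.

Daily DD above 19.0 °C: 3.7, 7.3, 7.7, 0.0, 0.0, 14.3, 6.9, 15.5.
Cumulative: 3.7, 11.0, 18.7, 18.7, 18.7, 33.0, 39.9, 55.4.
The total first reaches 22 DD on day 6.

day 6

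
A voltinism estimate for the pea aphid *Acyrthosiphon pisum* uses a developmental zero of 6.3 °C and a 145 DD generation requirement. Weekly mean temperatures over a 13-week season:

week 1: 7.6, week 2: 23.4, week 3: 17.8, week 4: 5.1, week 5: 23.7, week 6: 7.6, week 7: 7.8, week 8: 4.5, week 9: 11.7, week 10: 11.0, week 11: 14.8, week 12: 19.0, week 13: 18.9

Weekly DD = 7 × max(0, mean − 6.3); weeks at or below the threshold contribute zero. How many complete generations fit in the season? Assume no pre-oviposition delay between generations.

4 generations

Weekly DD (7 × max(0, T̄ − 6.3)): 9.1, 119.7, 80.5, 0.0, 121.8, 9.1, 10.5, 0.0, 37.8, 32.9, 59.5, 88.9, 88.2.
Season total = 658.0 DD.
Complete generations = ⌊658.0 / 145⌋ = 4.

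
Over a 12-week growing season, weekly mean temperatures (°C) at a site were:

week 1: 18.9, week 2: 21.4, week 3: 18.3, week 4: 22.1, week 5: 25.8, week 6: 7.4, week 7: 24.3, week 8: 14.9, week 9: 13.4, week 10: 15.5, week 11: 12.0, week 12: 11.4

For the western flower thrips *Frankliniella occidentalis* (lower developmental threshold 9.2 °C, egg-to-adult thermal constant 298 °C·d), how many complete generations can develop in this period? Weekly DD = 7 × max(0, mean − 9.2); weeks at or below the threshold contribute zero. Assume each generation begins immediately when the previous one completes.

2 generations

Weekly DD (7 × max(0, T̄ − 9.2)): 67.9, 85.4, 63.7, 90.3, 116.2, 0.0, 105.7, 39.9, 29.4, 44.1, 19.6, 15.4.
Season total = 677.6 DD.
Complete generations = ⌊677.6 / 298⌋ = 2.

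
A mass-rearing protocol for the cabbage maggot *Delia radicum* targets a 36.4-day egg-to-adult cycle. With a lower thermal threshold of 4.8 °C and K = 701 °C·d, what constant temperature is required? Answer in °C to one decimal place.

Required daily accumulation = 701 / 36.4 = 19.258 DD/day.
T = T_base + 19.258 = 4.8 + 19.258 = 24.058 ≈ 24.1 °C.

24.1 °C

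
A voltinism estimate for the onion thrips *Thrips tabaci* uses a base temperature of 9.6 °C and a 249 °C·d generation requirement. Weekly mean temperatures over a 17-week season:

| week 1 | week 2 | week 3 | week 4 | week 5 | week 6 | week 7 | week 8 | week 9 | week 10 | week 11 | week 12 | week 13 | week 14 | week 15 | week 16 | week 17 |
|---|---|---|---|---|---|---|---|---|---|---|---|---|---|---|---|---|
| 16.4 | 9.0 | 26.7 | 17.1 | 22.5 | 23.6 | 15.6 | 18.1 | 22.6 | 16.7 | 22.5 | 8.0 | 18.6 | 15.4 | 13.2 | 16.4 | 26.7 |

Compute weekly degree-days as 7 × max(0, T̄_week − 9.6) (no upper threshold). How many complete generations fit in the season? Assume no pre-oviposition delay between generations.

Weekly DD (7 × max(0, T̄ − 9.6)): 47.6, 0.0, 119.7, 52.5, 90.3, 98.0, 42.0, 59.5, 91.0, 49.7, 90.3, 0.0, 63.0, 40.6, 25.2, 47.6, 119.7.
Season total = 1036.7 DD.
Complete generations = ⌊1036.7 / 249⌋ = 4.

4 generations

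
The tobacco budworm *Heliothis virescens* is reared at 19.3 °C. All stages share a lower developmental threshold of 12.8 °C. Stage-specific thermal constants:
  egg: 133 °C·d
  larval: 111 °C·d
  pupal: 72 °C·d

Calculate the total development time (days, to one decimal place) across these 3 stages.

Daily accumulation at 19.3 °C = 19.3 − 12.8 = 6.5 DD/day.
Total K = 133 + 111 + 72 = 316 DD.
Total duration = 316 / 6.5 = 48.615 ≈ 48.6 days.

48.6 days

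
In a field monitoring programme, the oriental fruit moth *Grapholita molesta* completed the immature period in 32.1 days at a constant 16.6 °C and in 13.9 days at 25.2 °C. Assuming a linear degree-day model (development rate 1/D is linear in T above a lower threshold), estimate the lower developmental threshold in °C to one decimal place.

10.0 °C

Under the model K = D·(T − T_b), so D₁·(T₁ − T_b) = D₂·(T₂ − T_b).
32.1·(16.6 − T_b) = 13.9·(25.2 − T_b)
T_b = (32.1·16.6 − 13.9·25.2) / (32.1 − 13.9) = 182.58 / 18.2 = 10.032 °C ≈ 10.0 °C.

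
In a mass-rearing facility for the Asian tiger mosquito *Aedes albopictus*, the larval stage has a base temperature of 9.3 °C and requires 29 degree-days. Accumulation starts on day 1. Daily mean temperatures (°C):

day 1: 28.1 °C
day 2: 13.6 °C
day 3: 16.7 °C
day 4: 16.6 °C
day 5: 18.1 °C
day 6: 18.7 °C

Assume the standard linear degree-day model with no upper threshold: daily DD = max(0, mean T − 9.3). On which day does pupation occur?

Daily DD above 9.3 °C: 18.8, 4.3, 7.4, 7.3, 8.8, 9.4.
Cumulative: 18.8, 23.1, 30.5, 37.8, 46.6, 56.0.
The total first reaches 29 DD on day 3.

day 3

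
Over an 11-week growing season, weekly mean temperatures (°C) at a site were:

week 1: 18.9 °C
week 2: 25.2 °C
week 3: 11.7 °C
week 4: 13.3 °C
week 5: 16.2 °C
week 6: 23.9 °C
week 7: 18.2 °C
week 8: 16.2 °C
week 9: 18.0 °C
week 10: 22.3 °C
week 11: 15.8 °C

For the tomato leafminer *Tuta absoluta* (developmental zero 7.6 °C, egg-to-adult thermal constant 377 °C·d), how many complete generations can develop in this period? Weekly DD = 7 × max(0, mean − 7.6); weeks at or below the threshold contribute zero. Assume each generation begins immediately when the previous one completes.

2 generations

Weekly DD (7 × max(0, T̄ − 7.6)): 79.1, 123.2, 28.7, 39.9, 60.2, 114.1, 74.2, 60.2, 72.8, 102.9, 57.4.
Season total = 812.7 DD.
Complete generations = ⌊812.7 / 377⌋ = 2.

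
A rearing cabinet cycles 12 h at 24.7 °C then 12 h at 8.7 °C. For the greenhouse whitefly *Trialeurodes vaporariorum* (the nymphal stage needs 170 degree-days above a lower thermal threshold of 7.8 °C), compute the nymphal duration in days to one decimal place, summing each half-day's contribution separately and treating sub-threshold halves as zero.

Day half: max(0, 24.7 − 7.8) × 0.5 = 16.9 × 0.5 = 8.45 DD.
Night half: max(0, 8.7 − 7.8) × 0.5 = 0.9 × 0.5 = 0.45 DD.
Per 24 h: 8.90 DD/day.
Duration = 170 / 8.90 = 19.101 ≈ 19.1 days.

19.1 days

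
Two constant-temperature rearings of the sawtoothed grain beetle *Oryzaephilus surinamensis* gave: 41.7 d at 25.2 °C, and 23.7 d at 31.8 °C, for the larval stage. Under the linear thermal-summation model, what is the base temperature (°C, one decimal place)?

16.5 °C

Linear rate model ⇒ the product D·(T − T_b) is constant across temperatures.
41.7·(25.2 − T_b) = 23.7·(31.8 − T_b)
T_b = (41.7·25.2 − 23.7·31.8) / (41.7 − 23.7) = 297.18 / 18.0 = 16.510 °C ≈ 16.5 °C.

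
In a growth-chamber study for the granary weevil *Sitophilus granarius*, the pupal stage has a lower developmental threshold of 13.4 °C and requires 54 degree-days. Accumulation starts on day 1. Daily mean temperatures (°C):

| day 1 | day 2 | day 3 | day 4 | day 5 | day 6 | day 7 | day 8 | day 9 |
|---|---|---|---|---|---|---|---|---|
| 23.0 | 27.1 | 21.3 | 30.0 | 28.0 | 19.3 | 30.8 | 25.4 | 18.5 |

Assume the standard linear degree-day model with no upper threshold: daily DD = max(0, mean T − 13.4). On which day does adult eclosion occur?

Daily DD above 13.4 °C: 9.6, 13.7, 7.9, 16.6, 14.6, 5.9, 17.4, 12.0, 5.1.
Cumulative: 9.6, 23.3, 31.2, 47.8, 62.4, 68.3, 85.7, 97.7, 102.8.
The total first reaches 54 DD on day 5.

day 5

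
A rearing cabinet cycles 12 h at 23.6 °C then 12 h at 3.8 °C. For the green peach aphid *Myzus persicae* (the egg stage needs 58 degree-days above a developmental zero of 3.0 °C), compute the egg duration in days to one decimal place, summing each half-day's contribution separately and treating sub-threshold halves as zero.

5.4 days

Day half: max(0, 23.6 − 3.0) × 0.5 = 20.6 × 0.5 = 10.30 DD.
Night half: max(0, 3.8 − 3.0) × 0.5 = 0.8 × 0.5 = 0.40 DD.
Per 24 h: 10.70 DD/day.
Duration = 58 / 10.70 = 5.421 ≈ 5.4 days.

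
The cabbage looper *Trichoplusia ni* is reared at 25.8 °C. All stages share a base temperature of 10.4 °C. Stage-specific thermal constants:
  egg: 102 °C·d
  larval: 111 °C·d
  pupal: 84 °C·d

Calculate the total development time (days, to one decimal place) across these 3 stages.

19.3 days

Daily accumulation at 25.8 °C = 25.8 − 10.4 = 15.4 DD/day.
Total K = 102 + 111 + 84 = 297 DD.
Total duration = 297 / 15.4 = 19.286 ≈ 19.3 days.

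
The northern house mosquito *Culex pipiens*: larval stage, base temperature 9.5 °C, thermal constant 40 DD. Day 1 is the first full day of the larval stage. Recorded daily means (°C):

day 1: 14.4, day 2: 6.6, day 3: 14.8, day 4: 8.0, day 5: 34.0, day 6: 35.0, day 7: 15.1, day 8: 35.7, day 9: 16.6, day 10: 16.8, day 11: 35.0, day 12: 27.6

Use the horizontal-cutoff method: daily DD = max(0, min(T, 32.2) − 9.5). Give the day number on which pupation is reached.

Daily DD above 9.5 °C (capped at 22.7): 4.9, 0.0, 5.3, 0.0, 22.7, 22.7, 5.6, 22.7, 7.1, 7.3, 22.7, 18.1.
Cumulative: 4.9, 4.9, 10.2, 10.2, 32.9, 55.6, 61.2, 83.9, 91.0, 98.3, 121.0, 139.1.
The total first reaches 40 DD on day 6.

day 6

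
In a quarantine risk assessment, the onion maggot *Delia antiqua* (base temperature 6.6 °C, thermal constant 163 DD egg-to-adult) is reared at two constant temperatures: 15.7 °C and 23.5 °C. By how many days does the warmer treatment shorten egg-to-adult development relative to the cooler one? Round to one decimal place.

8.3 days

At 15.7 °C: 163 / (15.7 − 6.6) = 163 / 9.1 = 17.912 d.
At 23.5 °C: 163 / (23.5 − 6.6) = 163 / 16.9 = 9.645 d.
Difference = |17.912 − 9.645| = 8.267 ≈ 8.3 days.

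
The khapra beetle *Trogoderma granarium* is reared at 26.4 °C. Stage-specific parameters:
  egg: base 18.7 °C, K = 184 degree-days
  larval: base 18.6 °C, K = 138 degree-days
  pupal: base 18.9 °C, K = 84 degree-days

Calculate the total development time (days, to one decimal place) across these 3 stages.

52.8 days

egg: 184 / (26.4 − 18.7) = 184 / 7.7 = 23.896 d.
larval: 138 / (26.4 − 18.6) = 138 / 7.8 = 17.692 d.
pupal: 84 / (26.4 − 18.9) = 84 / 7.5 = 11.200 d.
Sum = 52.788 ≈ 52.8 days.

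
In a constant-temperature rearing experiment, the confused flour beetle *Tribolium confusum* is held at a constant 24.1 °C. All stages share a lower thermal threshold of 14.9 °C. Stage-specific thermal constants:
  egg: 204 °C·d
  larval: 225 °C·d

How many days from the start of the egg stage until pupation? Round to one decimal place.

Daily accumulation at 24.1 °C = 24.1 − 14.9 = 9.2 DD/day.
Total K = 204 + 225 = 429 DD.
Total duration = 429 / 9.2 = 46.630 ≈ 46.6 days.

46.6 days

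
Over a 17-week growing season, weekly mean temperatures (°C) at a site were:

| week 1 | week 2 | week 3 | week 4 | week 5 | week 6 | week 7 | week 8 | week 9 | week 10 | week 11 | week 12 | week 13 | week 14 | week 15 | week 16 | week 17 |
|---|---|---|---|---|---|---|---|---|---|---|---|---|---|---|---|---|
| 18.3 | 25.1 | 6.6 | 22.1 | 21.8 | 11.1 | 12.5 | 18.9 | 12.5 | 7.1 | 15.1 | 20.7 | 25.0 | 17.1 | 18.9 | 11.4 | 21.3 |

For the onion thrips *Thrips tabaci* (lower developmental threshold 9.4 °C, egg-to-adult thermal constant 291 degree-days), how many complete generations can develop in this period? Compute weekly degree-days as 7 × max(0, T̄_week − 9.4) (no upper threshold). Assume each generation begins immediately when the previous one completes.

3 generations

Weekly DD (7 × max(0, T̄ − 9.4)): 62.3, 109.9, 0.0, 88.9, 86.8, 11.9, 21.7, 66.5, 21.7, 0.0, 39.9, 79.1, 109.2, 53.9, 66.5, 14.0, 83.3.
Season total = 915.6 DD.
Complete generations = ⌊915.6 / 291⌋ = 3.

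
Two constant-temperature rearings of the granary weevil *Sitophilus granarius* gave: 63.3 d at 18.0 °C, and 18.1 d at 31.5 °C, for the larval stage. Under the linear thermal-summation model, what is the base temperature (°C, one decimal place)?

Under the model K = D·(T − T_b), so D₁·(T₁ − T_b) = D₂·(T₂ − T_b).
63.3·(18.0 − T_b) = 18.1·(31.5 − T_b)
T_b = (63.3·18.0 − 18.1·31.5) / (63.3 − 18.1) = 569.25 / 45.2 = 12.594 °C ≈ 12.6 °C.

12.6 °C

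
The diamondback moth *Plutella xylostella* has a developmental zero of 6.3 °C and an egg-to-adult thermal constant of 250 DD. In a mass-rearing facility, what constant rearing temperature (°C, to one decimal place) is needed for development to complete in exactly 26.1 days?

Required daily accumulation = 250 / 26.1 = 9.579 DD/day.
T = T_base + 9.579 = 6.3 + 9.579 = 15.879 ≈ 15.9 °C.

15.9 °C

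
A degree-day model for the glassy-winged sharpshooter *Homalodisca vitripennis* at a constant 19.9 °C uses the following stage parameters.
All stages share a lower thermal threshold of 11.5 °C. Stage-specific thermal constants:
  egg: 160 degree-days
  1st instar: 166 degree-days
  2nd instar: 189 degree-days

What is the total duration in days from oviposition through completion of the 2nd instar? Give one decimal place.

Daily accumulation at 19.9 °C = 19.9 − 11.5 = 8.4 DD/day.
Total K = 160 + 166 + 189 = 515 DD.
Total duration = 515 / 8.4 = 61.310 ≈ 61.3 days.

61.3 days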